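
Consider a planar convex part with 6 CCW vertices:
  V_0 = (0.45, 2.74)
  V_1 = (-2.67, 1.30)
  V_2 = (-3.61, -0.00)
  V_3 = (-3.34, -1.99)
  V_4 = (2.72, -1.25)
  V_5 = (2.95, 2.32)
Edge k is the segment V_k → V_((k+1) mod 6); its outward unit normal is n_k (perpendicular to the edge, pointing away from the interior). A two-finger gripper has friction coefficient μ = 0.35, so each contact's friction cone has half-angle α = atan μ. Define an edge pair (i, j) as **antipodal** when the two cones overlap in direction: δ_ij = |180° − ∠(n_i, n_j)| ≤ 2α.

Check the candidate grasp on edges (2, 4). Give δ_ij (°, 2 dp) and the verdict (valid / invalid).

δ = 11.41°, valid

α = atan 0.35 = 19.29°;  2α = 38.58°
edge 2: e_2 = (+0.27, -1.99);  n_2 = (-0.9909, -0.1344)
edge 4: e_4 = (+0.23, +3.57);  n_4 = (+0.9979, -0.0643)
∠(n_2, n_4) = 168.59°
δ = |180° − 168.59°| = 11.41°
11.41° ≤ 2α = 38.58°  →  valid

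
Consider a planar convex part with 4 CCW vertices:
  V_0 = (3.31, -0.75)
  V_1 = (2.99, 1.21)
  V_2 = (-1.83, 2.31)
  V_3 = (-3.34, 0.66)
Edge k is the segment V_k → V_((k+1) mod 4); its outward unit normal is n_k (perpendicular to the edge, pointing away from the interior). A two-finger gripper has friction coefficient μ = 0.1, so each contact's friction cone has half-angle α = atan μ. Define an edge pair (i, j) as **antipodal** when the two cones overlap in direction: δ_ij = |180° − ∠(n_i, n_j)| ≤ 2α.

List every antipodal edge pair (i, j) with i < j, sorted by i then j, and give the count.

count = 1; pairs: (1,3)

α = atan 0.1 = 5.71°;  2α = 11.42°
n_0 = (+0.9869, +0.1611)
n_1 = (+0.2225, +0.9749)
n_2 = (-0.7377, +0.6751)
n_3 = (-0.2074, -0.9783)
  (0,1): δ = 112.13°  ·
  (0,2): δ = 51.74°  ·
  (0,3): δ = 68.76°  ·
  (1,2): δ = 119.61°  ·
  (1,3): δ = 0.88°  ✓
  (2,3): δ = 59.51°  ·
antipodal pairs: 1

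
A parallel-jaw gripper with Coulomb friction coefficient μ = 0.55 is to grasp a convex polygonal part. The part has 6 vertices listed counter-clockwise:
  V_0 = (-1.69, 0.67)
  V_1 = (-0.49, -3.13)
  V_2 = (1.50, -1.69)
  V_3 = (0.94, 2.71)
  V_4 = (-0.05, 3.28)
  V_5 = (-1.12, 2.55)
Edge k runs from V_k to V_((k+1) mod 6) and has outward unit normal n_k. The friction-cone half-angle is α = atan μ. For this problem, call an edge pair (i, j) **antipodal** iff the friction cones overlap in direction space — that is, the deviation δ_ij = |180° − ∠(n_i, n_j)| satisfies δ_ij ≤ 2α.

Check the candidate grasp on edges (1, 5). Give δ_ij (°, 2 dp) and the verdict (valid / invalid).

α = atan 0.55 = 28.81°;  2α = 57.62°
edge 1: e_1 = (+1.99, +1.44);  n_1 = (+0.5862, -0.8101)
edge 5: e_5 = (-0.57, -1.88);  n_5 = (-0.9570, +0.2901)
∠(n_1, n_5) = 142.76°
δ = |180° − 142.76°| = 37.24°
37.24° ≤ 2α = 57.62°  →  valid

δ = 37.24°, valid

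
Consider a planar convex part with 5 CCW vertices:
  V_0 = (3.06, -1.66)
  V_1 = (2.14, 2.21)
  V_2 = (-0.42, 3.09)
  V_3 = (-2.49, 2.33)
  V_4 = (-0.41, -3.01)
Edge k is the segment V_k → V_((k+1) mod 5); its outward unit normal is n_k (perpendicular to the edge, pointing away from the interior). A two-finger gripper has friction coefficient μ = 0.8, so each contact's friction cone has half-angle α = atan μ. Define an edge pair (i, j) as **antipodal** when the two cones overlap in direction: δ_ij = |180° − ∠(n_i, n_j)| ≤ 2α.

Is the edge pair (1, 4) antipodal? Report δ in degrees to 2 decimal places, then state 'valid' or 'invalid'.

δ = 40.23°, valid

α = atan 0.8 = 38.66°;  2α = 77.32°
edge 1: e_1 = (-2.56, +0.88);  n_1 = (+0.3251, +0.9457)
edge 4: e_4 = (+3.47, +1.35);  n_4 = (+0.3626, -0.9320)
∠(n_1, n_4) = 139.77°
δ = |180° − 139.77°| = 40.23°
40.23° ≤ 2α = 77.32°  →  valid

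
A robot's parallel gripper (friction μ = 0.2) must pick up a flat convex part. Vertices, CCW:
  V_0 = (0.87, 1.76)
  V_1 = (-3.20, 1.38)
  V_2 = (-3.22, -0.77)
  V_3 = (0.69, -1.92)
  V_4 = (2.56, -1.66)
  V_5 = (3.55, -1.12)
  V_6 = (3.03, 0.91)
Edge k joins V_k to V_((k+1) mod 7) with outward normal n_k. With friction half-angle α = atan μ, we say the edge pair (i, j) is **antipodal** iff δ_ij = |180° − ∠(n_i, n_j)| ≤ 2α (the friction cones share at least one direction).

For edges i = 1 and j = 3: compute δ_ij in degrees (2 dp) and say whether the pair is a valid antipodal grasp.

δ = 81.55°, invalid

α = atan 0.2 = 11.31°;  2α = 22.62°
edge 1: e_1 = (-0.02, -2.15);  n_1 = (-1.0000, +0.0093)
edge 3: e_3 = (+1.87, +0.26);  n_3 = (+0.1377, -0.9905)
∠(n_1, n_3) = 98.45°
δ = |180° − 98.45°| = 81.55°
81.55° > 2α = 22.62°  →  invalid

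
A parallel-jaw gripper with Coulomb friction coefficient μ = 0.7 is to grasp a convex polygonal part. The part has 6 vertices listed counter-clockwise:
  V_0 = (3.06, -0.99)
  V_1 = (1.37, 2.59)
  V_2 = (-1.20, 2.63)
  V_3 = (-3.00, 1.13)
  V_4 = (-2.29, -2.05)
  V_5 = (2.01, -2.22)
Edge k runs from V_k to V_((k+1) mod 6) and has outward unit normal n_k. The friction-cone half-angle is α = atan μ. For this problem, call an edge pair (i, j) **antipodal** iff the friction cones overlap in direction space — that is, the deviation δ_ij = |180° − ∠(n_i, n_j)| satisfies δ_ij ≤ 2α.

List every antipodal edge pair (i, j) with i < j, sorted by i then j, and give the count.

α = atan 0.7 = 34.99°;  2α = 69.98°
n_0 = (+0.9043, +0.4269)
n_1 = (+0.0156, +0.9999)
n_2 = (-0.6402, +0.7682)
n_3 = (-0.9760, -0.2179)
n_4 = (-0.0395, -0.9992)
n_5 = (+0.7606, -0.6493)
  (0,1): δ = 116.16°  ·
  (0,2): δ = 75.46°  ·
  (0,3): δ = 12.68°  ✓
  (0,4): δ = 62.47°  ✓
  (0,5): δ = 114.24°  ·
  (1,2): δ = 139.30°  ·
  (1,3): δ = 76.52°  ·
  (1,4): δ = 1.37°  ✓
  (1,5): δ = 50.41°  ✓
  (2,3): δ = 117.22°  ·
  (2,4): δ = 42.07°  ✓
  (2,5): δ = 9.71°  ✓
  (3,4): δ = 104.85°  ·
  (3,5): δ = 53.07°  ✓
  (4,5): δ = 128.22°  ·
antipodal pairs: 7

count = 7; pairs: (0,3), (0,4), (1,4), (1,5), (2,4), (2,5), (3,5)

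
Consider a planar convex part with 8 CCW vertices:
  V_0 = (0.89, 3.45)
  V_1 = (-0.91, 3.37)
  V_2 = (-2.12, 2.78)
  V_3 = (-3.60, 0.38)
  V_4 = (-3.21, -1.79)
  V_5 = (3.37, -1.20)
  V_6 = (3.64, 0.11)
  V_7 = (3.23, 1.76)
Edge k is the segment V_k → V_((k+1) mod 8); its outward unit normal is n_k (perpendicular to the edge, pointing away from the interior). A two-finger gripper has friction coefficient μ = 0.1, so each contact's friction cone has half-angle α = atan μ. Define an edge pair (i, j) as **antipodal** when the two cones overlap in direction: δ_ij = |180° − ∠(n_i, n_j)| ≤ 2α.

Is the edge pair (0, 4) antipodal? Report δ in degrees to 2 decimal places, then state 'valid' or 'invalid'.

δ = 2.58°, valid

α = atan 0.1 = 5.71°;  2α = 11.42°
edge 0: e_0 = (-1.80, -0.08);  n_0 = (-0.0444, +0.9990)
edge 4: e_4 = (+6.58, +0.59);  n_4 = (+0.0893, -0.9960)
∠(n_0, n_4) = 177.42°
δ = |180° − 177.42°| = 2.58°
2.58° ≤ 2α = 11.42°  →  valid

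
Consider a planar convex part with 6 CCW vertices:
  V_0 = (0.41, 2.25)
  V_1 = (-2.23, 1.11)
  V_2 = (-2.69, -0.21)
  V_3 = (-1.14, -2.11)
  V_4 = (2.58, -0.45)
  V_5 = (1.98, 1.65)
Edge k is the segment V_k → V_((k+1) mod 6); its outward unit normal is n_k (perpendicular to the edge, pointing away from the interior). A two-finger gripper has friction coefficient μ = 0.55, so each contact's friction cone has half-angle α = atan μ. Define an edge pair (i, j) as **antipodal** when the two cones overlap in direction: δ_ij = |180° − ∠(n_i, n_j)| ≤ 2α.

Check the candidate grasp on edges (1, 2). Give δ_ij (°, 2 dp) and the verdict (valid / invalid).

δ = 121.58°, invalid

α = atan 0.55 = 28.81°;  2α = 57.62°
edge 1: e_1 = (-0.46, -1.32);  n_1 = (-0.9443, +0.3291)
edge 2: e_2 = (+1.55, -1.90);  n_2 = (-0.7749, -0.6321)
∠(n_1, n_2) = 58.42°
δ = |180° − 58.42°| = 121.58°
121.58° > 2α = 57.62°  →  invalid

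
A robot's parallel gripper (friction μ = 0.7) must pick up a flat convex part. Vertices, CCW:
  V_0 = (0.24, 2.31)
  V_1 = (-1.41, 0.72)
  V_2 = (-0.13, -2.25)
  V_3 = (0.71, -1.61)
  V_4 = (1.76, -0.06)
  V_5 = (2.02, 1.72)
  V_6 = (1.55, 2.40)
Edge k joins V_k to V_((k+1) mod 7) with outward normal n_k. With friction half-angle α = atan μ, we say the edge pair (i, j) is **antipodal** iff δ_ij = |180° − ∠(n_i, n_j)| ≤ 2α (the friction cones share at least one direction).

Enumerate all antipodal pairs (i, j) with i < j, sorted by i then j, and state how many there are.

α = atan 0.7 = 34.99°;  2α = 69.98°
n_0 = (-0.6939, +0.7201)
n_1 = (-0.9183, -0.3958)
n_2 = (+0.6060, -0.7954)
n_3 = (+0.8279, -0.5608)
n_4 = (+0.9895, -0.1445)
n_5 = (+0.8226, +0.5686)
n_6 = (-0.0685, +0.9976)
  (0,1): δ = 110.62°  ·
  (0,2): δ = 6.64°  ✓
  (0,3): δ = 11.95°  ✓
  (0,4): δ = 37.75°  ✓
  (0,5): δ = 80.71°  ·
  (0,6): δ = 139.99°  ·
  (1,2): δ = 76.01°  ·
  (1,3): δ = 57.43°  ✓
  (1,4): δ = 31.63°  ✓
  (1,5): δ = 11.34°  ✓
  (1,6): δ = 70.62°  ·
  (2,3): δ = 161.42°  ·
  (2,4): δ = 135.61°  ·
  (2,5): δ = 92.65°  ·
  (2,6): δ = 33.37°  ✓
  (3,4): δ = 154.20°  ·
  (3,5): δ = 111.23°  ·
  (3,6): δ = 51.96°  ✓
  (4,5): δ = 137.04°  ·
  (4,6): δ = 77.76°  ·
  (5,6): δ = 120.72°  ·
antipodal pairs: 8

count = 8; pairs: (0,2), (0,3), (0,4), (1,3), (1,4), (1,5), (2,6), (3,6)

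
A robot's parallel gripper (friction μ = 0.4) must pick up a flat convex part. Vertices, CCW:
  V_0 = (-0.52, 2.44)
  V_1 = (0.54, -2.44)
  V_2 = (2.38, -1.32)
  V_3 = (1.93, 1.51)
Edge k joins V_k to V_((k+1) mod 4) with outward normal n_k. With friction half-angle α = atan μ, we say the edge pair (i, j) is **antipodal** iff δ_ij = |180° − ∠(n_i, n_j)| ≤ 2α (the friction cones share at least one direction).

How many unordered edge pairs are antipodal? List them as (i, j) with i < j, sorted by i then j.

α = atan 0.4 = 21.80°;  2α = 43.60°
n_0 = (-0.9772, -0.2123)
n_1 = (+0.5199, -0.8542)
n_2 = (+0.9876, +0.1570)
n_3 = (+0.3549, +0.9349)
  (0,1): δ = 70.93°  ·
  (0,2): δ = 3.22°  ✓
  (0,3): δ = 56.96°  ·
  (1,2): δ = 112.29°  ·
  (1,3): δ = 52.12°  ·
  (2,3): δ = 119.82°  ·
antipodal pairs: 1

count = 1; pairs: (0,2)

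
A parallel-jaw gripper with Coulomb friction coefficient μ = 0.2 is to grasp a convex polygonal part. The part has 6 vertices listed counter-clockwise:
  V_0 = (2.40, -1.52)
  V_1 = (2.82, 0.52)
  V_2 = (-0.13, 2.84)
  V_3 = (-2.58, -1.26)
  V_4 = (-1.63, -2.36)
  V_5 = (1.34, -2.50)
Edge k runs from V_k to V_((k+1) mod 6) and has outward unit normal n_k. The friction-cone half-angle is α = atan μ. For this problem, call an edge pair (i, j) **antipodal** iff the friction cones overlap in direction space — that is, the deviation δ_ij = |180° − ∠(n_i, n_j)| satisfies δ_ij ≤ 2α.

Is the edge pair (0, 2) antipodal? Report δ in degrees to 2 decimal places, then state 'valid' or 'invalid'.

α = atan 0.2 = 11.31°;  2α = 22.62°
edge 0: e_0 = (+0.42, +2.04);  n_0 = (+0.9795, -0.2017)
edge 2: e_2 = (-2.45, -4.10);  n_2 = (-0.8584, +0.5130)
∠(n_0, n_2) = 160.77°
δ = |180° − 160.77°| = 19.23°
19.23° ≤ 2α = 22.62°  →  valid

δ = 19.23°, valid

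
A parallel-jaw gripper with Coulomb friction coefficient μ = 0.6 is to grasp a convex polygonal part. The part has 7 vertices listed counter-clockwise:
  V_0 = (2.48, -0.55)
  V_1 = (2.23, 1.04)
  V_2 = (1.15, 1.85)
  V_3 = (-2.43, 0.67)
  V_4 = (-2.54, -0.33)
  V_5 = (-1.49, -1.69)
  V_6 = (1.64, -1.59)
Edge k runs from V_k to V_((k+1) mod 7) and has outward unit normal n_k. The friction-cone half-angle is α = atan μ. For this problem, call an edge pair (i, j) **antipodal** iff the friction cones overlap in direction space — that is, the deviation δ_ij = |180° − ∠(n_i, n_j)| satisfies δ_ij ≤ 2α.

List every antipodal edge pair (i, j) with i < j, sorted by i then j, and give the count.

count = 8; pairs: (0,3), (0,4), (1,3), (1,4), (1,5), (2,5), (2,6), (3,6)

α = atan 0.6 = 30.96°;  2α = 61.93°
n_0 = (+0.9879, +0.1553)
n_1 = (+0.6000, +0.8000)
n_2 = (-0.3130, +0.9497)
n_3 = (-0.9940, +0.1093)
n_4 = (-0.7915, -0.6111)
n_5 = (+0.0319, -0.9995)
n_6 = (+0.7779, -0.6283)
  (0,1): δ = 135.81°  ·
  (0,2): δ = 80.69°  ·
  (0,3): δ = 15.21°  ✓
  (0,4): δ = 28.73°  ✓
  (0,5): δ = 82.89°  ·
  (0,6): δ = 132.14°  ·
  (1,2): δ = 124.89°  ·
  (1,3): δ = 59.41°  ✓
  (1,4): δ = 15.46°  ✓
  (1,5): δ = 38.70°  ✓
  (1,6): δ = 87.94°  ·
  (2,3): δ = 114.52°  ·
  (2,4): δ = 70.57°  ·
  (2,5): δ = 16.41°  ✓
  (2,6): δ = 32.83°  ✓
  (3,4): δ = 136.05°  ·
  (3,5): δ = 81.89°  ·
  (3,6): δ = 32.65°  ✓
  (4,5): δ = 125.84°  ·
  (4,6): δ = 76.60°  ·
  (5,6): δ = 130.76°  ·
antipodal pairs: 8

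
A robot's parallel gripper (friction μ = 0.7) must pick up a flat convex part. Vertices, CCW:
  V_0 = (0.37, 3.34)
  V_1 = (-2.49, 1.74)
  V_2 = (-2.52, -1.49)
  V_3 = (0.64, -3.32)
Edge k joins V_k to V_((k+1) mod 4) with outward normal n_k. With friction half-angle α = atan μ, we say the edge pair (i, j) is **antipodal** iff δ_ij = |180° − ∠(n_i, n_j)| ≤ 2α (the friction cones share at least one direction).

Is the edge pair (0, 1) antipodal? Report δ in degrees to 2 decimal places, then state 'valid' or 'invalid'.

δ = 119.76°, invalid

α = atan 0.7 = 34.99°;  2α = 69.98°
edge 0: e_0 = (-2.86, -1.60);  n_0 = (-0.4882, +0.8727)
edge 1: e_1 = (-0.03, -3.23);  n_1 = (-1.0000, +0.0093)
∠(n_0, n_1) = 60.24°
δ = |180° − 60.24°| = 119.76°
119.76° > 2α = 69.98°  →  invalid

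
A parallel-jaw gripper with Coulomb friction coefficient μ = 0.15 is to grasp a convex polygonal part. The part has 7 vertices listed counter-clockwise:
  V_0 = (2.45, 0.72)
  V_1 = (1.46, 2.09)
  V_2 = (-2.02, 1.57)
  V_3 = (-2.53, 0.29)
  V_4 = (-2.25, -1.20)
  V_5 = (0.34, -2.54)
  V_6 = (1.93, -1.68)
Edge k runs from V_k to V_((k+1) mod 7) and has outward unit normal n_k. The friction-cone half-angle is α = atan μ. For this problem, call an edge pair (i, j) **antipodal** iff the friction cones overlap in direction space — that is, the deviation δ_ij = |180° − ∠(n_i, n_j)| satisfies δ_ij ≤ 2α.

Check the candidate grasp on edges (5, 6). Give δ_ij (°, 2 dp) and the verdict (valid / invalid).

α = atan 0.15 = 8.53°;  2α = 17.06°
edge 5: e_5 = (+1.59, +0.86);  n_5 = (+0.4757, -0.8796)
edge 6: e_6 = (+0.52, +2.40);  n_6 = (+0.9773, -0.2118)
∠(n_5, n_6) = 49.37°
δ = |180° − 49.37°| = 130.63°
130.63° > 2α = 17.06°  →  invalid

δ = 130.63°, invalid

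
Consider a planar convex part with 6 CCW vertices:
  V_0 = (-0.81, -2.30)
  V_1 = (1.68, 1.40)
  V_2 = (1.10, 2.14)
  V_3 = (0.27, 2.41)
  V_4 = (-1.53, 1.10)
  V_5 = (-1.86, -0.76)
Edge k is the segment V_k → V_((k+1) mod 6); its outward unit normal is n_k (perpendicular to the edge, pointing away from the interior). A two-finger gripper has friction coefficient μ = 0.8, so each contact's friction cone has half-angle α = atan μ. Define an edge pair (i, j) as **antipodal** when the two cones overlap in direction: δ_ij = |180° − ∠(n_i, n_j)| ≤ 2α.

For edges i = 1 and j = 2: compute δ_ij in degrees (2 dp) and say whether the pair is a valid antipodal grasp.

α = atan 0.8 = 38.66°;  2α = 77.32°
edge 1: e_1 = (-0.58, +0.74);  n_1 = (+0.7871, +0.6169)
edge 2: e_2 = (-0.83, +0.27);  n_2 = (+0.3093, +0.9509)
∠(n_1, n_2) = 33.89°
δ = |180° − 33.89°| = 146.11°
146.11° > 2α = 77.32°  →  invalid

δ = 146.11°, invalid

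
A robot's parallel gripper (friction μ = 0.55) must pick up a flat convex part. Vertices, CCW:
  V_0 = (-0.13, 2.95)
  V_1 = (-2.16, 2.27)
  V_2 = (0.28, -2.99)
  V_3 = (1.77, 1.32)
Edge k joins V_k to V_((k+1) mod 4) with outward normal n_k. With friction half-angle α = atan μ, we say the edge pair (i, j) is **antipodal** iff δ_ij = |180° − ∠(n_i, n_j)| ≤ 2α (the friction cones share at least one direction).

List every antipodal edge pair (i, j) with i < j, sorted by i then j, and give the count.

α = atan 0.55 = 28.81°;  2α = 57.62°
n_0 = (-0.3176, +0.9482)
n_1 = (-0.9072, -0.4208)
n_2 = (+0.9451, -0.3267)
n_3 = (+0.6511, +0.7590)
  (0,1): δ = 83.63°  ·
  (0,2): δ = 52.41°  ✓
  (0,3): δ = 120.85°  ·
  (1,2): δ = 43.96°  ✓
  (1,3): δ = 24.49°  ✓
  (2,3): δ = 111.56°  ·
antipodal pairs: 3

count = 3; pairs: (0,2), (1,2), (1,3)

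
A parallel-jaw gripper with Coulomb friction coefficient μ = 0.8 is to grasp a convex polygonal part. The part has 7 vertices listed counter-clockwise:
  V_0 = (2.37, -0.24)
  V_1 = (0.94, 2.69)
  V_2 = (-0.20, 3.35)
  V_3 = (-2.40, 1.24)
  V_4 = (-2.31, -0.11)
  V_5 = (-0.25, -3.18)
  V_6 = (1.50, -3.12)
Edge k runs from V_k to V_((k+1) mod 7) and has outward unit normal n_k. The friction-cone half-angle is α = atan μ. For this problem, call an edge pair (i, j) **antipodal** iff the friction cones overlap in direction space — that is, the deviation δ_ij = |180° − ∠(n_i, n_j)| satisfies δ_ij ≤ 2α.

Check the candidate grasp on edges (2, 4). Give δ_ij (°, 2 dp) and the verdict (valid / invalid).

α = atan 0.8 = 38.66°;  2α = 77.32°
edge 2: e_2 = (-2.20, -2.11);  n_2 = (-0.6922, +0.7217)
edge 4: e_4 = (+2.06, -3.07);  n_4 = (-0.8304, -0.5572)
∠(n_2, n_4) = 80.06°
δ = |180° − 80.06°| = 99.94°
99.94° > 2α = 77.32°  →  invalid

δ = 99.94°, invalid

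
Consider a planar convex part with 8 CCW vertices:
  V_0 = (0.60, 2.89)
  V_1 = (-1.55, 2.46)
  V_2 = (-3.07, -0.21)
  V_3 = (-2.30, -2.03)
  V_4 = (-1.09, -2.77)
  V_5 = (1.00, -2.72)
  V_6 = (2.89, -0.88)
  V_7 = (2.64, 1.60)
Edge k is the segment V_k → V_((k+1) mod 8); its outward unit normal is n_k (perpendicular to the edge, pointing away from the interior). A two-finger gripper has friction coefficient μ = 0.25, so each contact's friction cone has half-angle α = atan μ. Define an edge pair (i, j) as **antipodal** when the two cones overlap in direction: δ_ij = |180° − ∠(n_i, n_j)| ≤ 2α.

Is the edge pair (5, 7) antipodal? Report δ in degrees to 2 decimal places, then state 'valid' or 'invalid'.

δ = 76.54°, invalid

α = atan 0.25 = 14.04°;  2α = 28.07°
edge 5: e_5 = (+1.89, +1.84);  n_5 = (+0.6976, -0.7165)
edge 7: e_7 = (-2.04, +1.29);  n_7 = (+0.5345, +0.8452)
∠(n_5, n_7) = 103.46°
δ = |180° − 103.46°| = 76.54°
76.54° > 2α = 28.07°  →  invalid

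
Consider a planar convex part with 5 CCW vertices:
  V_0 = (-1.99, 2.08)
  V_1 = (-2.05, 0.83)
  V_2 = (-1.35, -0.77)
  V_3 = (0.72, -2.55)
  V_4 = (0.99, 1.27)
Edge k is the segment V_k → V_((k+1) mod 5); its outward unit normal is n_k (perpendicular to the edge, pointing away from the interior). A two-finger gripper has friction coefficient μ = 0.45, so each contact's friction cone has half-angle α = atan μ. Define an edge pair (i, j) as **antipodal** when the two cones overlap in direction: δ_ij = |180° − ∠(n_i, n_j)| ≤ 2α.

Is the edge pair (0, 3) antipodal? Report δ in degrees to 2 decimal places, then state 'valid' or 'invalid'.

δ = 1.29°, valid

α = atan 0.45 = 24.23°;  2α = 48.46°
edge 0: e_0 = (-0.06, -1.25);  n_0 = (-0.9988, +0.0479)
edge 3: e_3 = (+0.27, +3.82);  n_3 = (+0.9975, -0.0705)
∠(n_0, n_3) = 178.71°
δ = |180° − 178.71°| = 1.29°
1.29° ≤ 2α = 48.46°  →  valid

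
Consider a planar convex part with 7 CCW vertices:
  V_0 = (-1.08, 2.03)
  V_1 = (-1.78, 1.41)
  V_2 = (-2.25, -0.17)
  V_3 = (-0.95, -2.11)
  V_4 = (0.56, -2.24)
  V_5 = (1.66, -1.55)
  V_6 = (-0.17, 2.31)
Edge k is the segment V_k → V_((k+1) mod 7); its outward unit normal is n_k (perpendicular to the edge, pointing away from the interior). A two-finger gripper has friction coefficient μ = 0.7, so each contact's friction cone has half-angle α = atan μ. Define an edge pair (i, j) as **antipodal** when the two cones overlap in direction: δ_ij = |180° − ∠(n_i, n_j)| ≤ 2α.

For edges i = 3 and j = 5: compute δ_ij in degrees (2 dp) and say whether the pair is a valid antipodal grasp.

α = atan 0.7 = 34.99°;  2α = 69.98°
edge 3: e_3 = (+1.51, -0.13);  n_3 = (-0.0858, -0.9963)
edge 5: e_5 = (-1.83, +3.86);  n_5 = (+0.9036, +0.4284)
∠(n_3, n_5) = 120.29°
δ = |180° − 120.29°| = 59.71°
59.71° ≤ 2α = 69.98°  →  valid

δ = 59.71°, valid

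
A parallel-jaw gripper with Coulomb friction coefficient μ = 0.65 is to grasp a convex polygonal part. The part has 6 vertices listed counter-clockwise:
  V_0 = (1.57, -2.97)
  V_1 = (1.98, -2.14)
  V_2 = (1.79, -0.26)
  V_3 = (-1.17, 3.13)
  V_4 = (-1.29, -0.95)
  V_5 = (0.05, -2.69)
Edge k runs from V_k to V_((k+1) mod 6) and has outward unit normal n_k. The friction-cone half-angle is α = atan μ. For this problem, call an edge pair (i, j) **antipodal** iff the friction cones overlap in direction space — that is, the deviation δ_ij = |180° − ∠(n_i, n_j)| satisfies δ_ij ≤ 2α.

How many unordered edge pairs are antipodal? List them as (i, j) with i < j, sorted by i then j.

α = atan 0.65 = 33.02°;  2α = 66.05°
n_0 = (+0.8966, -0.4429)
n_1 = (+0.9949, +0.1006)
n_2 = (+0.7533, +0.6577)
n_3 = (-0.9996, +0.0294)
n_4 = (-0.7923, -0.6102)
n_5 = (-0.1812, -0.9835)
  (0,1): δ = 147.94°  ·
  (0,2): δ = 112.59°  ·
  (0,3): δ = 24.60°  ✓
  (0,4): δ = 63.89°  ✓
  (0,5): δ = 105.85°  ·
  (1,2): δ = 144.64°  ·
  (1,3): δ = 7.46°  ✓
  (1,4): δ = 31.83°  ✓
  (1,5): δ = 73.79°  ·
  (2,3): δ = 42.81°  ✓
  (2,4): δ = 3.53°  ✓
  (2,5): δ = 38.44°  ✓
  (3,4): δ = 140.71°  ·
  (3,5): δ = 98.75°  ·
  (4,5): δ = 138.04°  ·
antipodal pairs: 7

count = 7; pairs: (0,3), (0,4), (1,3), (1,4), (2,3), (2,4), (2,5)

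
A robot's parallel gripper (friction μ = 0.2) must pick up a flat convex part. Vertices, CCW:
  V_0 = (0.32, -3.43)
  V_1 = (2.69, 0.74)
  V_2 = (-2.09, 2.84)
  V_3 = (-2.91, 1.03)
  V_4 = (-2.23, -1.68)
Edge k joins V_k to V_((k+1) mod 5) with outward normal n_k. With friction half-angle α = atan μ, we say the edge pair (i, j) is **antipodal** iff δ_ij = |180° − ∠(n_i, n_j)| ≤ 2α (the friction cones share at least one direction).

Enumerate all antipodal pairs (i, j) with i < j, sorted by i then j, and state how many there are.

α = atan 0.2 = 11.31°;  2α = 22.62°
n_0 = (+0.8694, -0.4941)
n_1 = (+0.4022, +0.9155)
n_2 = (-0.9109, +0.4127)
n_3 = (-0.9699, -0.2434)
n_4 = (-0.5658, -0.8245)
  (0,1): δ = 84.11°  ·
  (0,2): δ = 5.24°  ✓
  (0,3): δ = 43.70°  ·
  (0,4): δ = 85.15°  ·
  (1,2): δ = 90.66°  ·
  (1,3): δ = 52.20°  ·
  (1,4): δ = 10.74°  ✓
  (2,3): δ = 141.54°  ·
  (2,4): δ = 100.09°  ·
  (3,4): δ = 138.55°  ·
antipodal pairs: 2

count = 2; pairs: (0,2), (1,4)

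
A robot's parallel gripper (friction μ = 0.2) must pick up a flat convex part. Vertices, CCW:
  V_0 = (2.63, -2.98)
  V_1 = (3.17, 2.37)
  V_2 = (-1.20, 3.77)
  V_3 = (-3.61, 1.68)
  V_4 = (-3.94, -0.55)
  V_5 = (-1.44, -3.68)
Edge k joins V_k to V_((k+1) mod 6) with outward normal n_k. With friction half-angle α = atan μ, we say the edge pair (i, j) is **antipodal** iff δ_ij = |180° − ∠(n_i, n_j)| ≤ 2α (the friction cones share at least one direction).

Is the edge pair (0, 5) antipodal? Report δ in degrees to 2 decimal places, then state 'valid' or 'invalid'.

δ = 105.52°, invalid

α = atan 0.2 = 11.31°;  2α = 22.62°
edge 0: e_0 = (+0.54, +5.35);  n_0 = (+0.9949, -0.1004)
edge 5: e_5 = (+4.07, +0.70);  n_5 = (+0.1695, -0.9855)
∠(n_0, n_5) = 74.48°
δ = |180° − 74.48°| = 105.52°
105.52° > 2α = 22.62°  →  invalid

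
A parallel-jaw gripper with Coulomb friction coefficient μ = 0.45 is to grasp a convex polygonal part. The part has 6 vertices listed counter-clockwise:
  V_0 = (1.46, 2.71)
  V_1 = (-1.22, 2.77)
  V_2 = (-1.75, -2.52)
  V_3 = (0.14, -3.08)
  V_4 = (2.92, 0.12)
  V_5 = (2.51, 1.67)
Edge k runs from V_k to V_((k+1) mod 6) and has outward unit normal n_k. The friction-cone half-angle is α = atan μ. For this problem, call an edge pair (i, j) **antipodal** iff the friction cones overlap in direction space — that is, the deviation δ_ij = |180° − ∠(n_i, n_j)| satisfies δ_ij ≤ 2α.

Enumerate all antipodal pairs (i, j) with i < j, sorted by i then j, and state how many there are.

count = 4; pairs: (0,2), (1,3), (1,4), (2,5)

α = atan 0.45 = 24.23°;  2α = 48.46°
n_0 = (+0.0224, +0.9997)
n_1 = (-0.9950, +0.0997)
n_2 = (-0.2841, -0.9588)
n_3 = (+0.7549, -0.6558)
n_4 = (+0.9668, +0.2557)
n_5 = (+0.7037, +0.7105)
  (0,1): δ = 94.44°  ·
  (0,2): δ = 15.22°  ✓
  (0,3): δ = 50.30°  ·
  (0,4): δ = 106.10°  ·
  (0,5): δ = 136.56°  ·
  (1,2): δ = 100.78°  ·
  (1,3): δ = 35.26°  ✓
  (1,4): δ = 20.54°  ✓
  (1,5): δ = 51.00°  ·
  (2,3): δ = 114.48°  ·
  (2,4): δ = 58.68°  ·
  (2,5): δ = 28.22°  ✓
  (3,4): δ = 124.20°  ·
  (3,5): δ = 93.74°  ·
  (4,5): δ = 149.54°  ·
antipodal pairs: 4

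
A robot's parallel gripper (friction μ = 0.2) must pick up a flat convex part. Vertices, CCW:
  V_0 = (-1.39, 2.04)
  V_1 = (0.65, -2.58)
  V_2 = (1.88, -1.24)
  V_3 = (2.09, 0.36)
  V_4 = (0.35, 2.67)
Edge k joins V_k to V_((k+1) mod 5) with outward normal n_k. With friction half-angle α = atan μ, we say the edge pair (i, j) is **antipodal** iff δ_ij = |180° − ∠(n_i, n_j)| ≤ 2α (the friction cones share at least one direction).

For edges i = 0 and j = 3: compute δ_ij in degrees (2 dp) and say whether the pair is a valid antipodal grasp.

α = atan 0.2 = 11.31°;  2α = 22.62°
edge 0: e_0 = (+2.04, -4.62);  n_0 = (-0.9148, -0.4039)
edge 3: e_3 = (-1.74, +2.31);  n_3 = (+0.7988, +0.6017)
∠(n_0, n_3) = 166.84°
δ = |180° − 166.84°| = 13.16°
13.16° ≤ 2α = 22.62°  →  valid

δ = 13.16°, valid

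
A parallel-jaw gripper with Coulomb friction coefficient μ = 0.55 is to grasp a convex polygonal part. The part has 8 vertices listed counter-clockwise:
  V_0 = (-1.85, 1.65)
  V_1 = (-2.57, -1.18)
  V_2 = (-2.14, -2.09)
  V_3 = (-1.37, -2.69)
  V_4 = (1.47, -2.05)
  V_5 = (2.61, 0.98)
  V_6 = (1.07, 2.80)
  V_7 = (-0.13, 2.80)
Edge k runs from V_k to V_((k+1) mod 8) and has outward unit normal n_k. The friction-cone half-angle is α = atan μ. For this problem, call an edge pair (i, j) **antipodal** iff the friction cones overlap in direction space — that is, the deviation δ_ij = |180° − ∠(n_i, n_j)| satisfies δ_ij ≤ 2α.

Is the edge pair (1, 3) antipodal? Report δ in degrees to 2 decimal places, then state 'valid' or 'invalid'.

α = atan 0.55 = 28.81°;  2α = 57.62°
edge 1: e_1 = (+0.43, -0.91);  n_1 = (-0.9041, -0.4272)
edge 3: e_3 = (+2.84, +0.64);  n_3 = (+0.2198, -0.9755)
∠(n_1, n_3) = 77.41°
δ = |180° − 77.41°| = 102.59°
102.59° > 2α = 57.62°  →  invalid

δ = 102.59°, invalid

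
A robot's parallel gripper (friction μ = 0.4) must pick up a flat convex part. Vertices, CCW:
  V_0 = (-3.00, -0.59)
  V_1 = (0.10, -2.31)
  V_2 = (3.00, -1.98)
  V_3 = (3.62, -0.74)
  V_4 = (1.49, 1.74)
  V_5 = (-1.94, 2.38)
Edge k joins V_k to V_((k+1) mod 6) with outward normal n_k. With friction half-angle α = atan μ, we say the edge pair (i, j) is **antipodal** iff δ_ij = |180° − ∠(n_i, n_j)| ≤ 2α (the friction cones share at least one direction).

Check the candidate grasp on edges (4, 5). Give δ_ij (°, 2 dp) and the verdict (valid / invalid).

α = atan 0.4 = 21.80°;  2α = 43.60°
edge 4: e_4 = (-3.43, +0.64);  n_4 = (+0.1834, +0.9830)
edge 5: e_5 = (-1.06, -2.97);  n_5 = (-0.9418, +0.3361)
∠(n_4, n_5) = 80.93°
δ = |180° − 80.93°| = 99.07°
99.07° > 2α = 43.60°  →  invalid

δ = 99.07°, invalid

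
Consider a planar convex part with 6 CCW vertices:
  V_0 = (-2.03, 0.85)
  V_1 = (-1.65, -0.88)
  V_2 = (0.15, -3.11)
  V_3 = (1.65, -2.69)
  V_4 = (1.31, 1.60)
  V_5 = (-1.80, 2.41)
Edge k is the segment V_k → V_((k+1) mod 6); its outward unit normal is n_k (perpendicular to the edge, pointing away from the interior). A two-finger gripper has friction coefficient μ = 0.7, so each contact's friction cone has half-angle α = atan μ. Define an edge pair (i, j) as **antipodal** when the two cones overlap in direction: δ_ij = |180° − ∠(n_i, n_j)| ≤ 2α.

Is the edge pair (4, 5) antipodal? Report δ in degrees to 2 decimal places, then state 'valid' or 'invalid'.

δ = 83.79°, invalid

α = atan 0.7 = 34.99°;  2α = 69.98°
edge 4: e_4 = (-3.11, +0.81);  n_4 = (+0.2520, +0.9677)
edge 5: e_5 = (-0.23, -1.56);  n_5 = (-0.9893, +0.1459)
∠(n_4, n_5) = 96.21°
δ = |180° − 96.21°| = 83.79°
83.79° > 2α = 69.98°  →  invalid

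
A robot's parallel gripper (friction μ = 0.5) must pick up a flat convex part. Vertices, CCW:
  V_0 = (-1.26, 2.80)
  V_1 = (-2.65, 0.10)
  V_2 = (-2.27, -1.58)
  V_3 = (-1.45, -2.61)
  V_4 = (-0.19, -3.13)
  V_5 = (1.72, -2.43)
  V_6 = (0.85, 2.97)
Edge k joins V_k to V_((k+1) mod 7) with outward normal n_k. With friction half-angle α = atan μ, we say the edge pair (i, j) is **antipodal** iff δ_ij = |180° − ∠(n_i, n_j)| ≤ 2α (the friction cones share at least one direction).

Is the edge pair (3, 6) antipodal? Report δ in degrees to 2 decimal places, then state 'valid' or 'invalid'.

δ = 27.03°, valid

α = atan 0.5 = 26.57°;  2α = 53.13°
edge 3: e_3 = (+1.26, -0.52);  n_3 = (-0.3815, -0.9244)
edge 6: e_6 = (-2.11, -0.17);  n_6 = (-0.0803, +0.9968)
∠(n_3, n_6) = 152.97°
δ = |180° − 152.97°| = 27.03°
27.03° ≤ 2α = 53.13°  →  valid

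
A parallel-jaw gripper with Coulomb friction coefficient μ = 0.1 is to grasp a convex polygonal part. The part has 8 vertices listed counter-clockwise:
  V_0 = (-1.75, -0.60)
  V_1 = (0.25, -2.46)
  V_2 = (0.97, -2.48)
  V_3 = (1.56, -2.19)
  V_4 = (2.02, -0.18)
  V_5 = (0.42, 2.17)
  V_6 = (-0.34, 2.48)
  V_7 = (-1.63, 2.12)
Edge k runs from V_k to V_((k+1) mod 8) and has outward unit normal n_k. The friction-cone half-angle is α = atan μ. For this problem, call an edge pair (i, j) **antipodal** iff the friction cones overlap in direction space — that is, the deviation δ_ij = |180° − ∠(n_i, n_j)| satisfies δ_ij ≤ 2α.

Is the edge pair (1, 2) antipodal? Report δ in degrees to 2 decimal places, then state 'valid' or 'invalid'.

δ = 152.23°, invalid

α = atan 0.1 = 5.71°;  2α = 11.42°
edge 1: e_1 = (+0.72, -0.02);  n_1 = (-0.0278, -0.9996)
edge 2: e_2 = (+0.59, +0.29);  n_2 = (+0.4411, -0.8974)
∠(n_1, n_2) = 27.77°
δ = |180° − 27.77°| = 152.23°
152.23° > 2α = 11.42°  →  invalid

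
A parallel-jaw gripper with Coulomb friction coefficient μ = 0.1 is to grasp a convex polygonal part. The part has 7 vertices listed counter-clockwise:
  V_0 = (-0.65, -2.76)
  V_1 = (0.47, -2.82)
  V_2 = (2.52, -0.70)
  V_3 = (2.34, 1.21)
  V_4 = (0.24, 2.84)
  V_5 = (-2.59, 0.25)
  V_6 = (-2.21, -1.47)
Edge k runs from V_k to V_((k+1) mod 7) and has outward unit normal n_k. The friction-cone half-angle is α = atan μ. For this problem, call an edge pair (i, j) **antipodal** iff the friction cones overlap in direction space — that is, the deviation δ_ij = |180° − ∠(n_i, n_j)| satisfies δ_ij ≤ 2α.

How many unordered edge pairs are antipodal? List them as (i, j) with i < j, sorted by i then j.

α = atan 0.1 = 5.71°;  2α = 11.42°
n_0 = (-0.0535, -0.9986)
n_1 = (+0.7189, -0.6951)
n_2 = (+0.9956, +0.0938)
n_3 = (+0.6132, +0.7900)
n_4 = (-0.6751, +0.7377)
n_5 = (-0.9765, -0.2157)
n_6 = (-0.6373, -0.7706)
  (0,1): δ = 130.97°  ·
  (0,2): δ = 81.55°  ·
  (0,3): δ = 34.75°  ·
  (0,4): δ = 45.53°  ·
  (0,5): δ = 105.52°  ·
  (0,6): δ = 143.48°  ·
  (1,2): δ = 130.58°  ·
  (1,3): δ = 83.78°  ·
  (1,4): δ = 3.50°  ✓
  (1,5): δ = 56.50°  ·
  (1,6): δ = 94.45°  ·
  (2,3): δ = 133.20°  ·
  (2,4): δ = 52.92°  ·
  (2,5): δ = 7.07°  ✓
  (2,6): δ = 45.03°  ·
  (3,4): δ = 99.72°  ·
  (3,5): δ = 39.72°  ·
  (3,6): δ = 1.77°  ✓
  (4,5): δ = 120.01°  ·
  (4,6): δ = 82.05°  ·
  (5,6): δ = 142.05°  ·
antipodal pairs: 3

count = 3; pairs: (1,4), (2,5), (3,6)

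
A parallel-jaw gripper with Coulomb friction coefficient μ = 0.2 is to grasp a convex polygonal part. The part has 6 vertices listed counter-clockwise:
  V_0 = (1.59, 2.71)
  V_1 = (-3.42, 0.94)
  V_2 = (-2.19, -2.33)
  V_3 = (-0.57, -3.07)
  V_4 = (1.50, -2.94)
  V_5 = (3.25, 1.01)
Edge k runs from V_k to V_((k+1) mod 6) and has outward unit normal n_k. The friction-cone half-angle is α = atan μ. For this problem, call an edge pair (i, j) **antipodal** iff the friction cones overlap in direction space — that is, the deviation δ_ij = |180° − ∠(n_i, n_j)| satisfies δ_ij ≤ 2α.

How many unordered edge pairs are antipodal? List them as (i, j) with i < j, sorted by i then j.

α = atan 0.2 = 11.31°;  2α = 22.62°
n_0 = (-0.3331, +0.9429)
n_1 = (-0.9360, -0.3521)
n_2 = (-0.4155, -0.9096)
n_3 = (+0.0627, -0.9980)
n_4 = (+0.9143, -0.4051)
n_5 = (+0.7155, +0.6986)
  (0,1): δ = 88.84°  ·
  (0,2): δ = 44.01°  ·
  (0,3): δ = 15.86°  ✓
  (0,4): δ = 46.65°  ·
  (0,5): δ = 114.86°  ·
  (1,2): δ = 135.16°  ·
  (1,3): δ = 107.02°  ·
  (1,4): δ = 44.51°  ·
  (1,5): δ = 23.70°  ·
  (2,3): δ = 151.86°  ·
  (2,4): δ = 89.34°  ·
  (2,5): δ = 21.13°  ✓
  (3,4): δ = 117.49°  ·
  (3,5): δ = 49.28°  ·
  (4,5): δ = 111.79°  ·
antipodal pairs: 2

count = 2; pairs: (0,3), (2,5)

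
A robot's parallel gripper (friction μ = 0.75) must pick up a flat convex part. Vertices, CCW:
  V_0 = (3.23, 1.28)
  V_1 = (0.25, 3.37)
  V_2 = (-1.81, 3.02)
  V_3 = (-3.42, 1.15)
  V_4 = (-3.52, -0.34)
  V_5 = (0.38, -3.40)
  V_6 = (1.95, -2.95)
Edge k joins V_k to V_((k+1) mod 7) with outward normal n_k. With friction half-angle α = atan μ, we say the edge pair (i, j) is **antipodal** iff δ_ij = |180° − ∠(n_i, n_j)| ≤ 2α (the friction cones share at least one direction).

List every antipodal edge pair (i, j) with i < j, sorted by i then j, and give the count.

count = 11; pairs: (0,3), (0,4), (0,5), (1,4), (1,5), (1,6), (2,5), (2,6), (3,5), (3,6), (4,6)

α = atan 0.75 = 36.87°;  2α = 73.74°
n_0 = (+0.5742, +0.8187)
n_1 = (-0.1675, +0.9859)
n_2 = (-0.7578, +0.6525)
n_3 = (-0.9978, +0.0670)
n_4 = (-0.6173, -0.7867)
n_5 = (+0.2755, -0.9613)
n_6 = (+0.9571, -0.2896)
  (0,1): δ = 135.31°  ·
  (0,2): δ = 95.68°  ·
  (0,3): δ = 58.80°  ✓
  (0,4): δ = 3.07°  ✓
  (0,5): δ = 51.04°  ✓
  (0,6): δ = 108.21°  ·
  (1,2): δ = 140.37°  ·
  (1,3): δ = 103.48°  ·
  (1,4): δ = 47.76°  ✓
  (1,5): δ = 6.35°  ✓
  (1,6): δ = 63.52°  ✓
  (2,3): δ = 143.11°  ·
  (2,4): δ = 87.39°  ·
  (2,5): δ = 33.28°  ✓
  (2,6): δ = 23.89°  ✓
  (3,4): δ = 124.28°  ·
  (3,5): δ = 70.17°  ✓
  (3,6): δ = 13.00°  ✓
  (4,5): δ = 125.89°  ·
  (4,6): δ = 68.72°  ✓
  (5,6): δ = 122.83°  ·
antipodal pairs: 11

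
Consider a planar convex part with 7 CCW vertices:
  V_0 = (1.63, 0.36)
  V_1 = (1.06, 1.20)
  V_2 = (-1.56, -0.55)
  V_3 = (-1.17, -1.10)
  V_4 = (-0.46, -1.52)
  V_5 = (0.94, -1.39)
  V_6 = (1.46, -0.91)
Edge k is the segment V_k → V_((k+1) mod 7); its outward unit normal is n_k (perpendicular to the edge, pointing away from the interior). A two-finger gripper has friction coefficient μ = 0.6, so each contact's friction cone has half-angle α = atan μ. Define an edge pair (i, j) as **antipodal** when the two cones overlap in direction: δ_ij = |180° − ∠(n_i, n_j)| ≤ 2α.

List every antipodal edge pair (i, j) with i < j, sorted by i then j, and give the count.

α = atan 0.6 = 30.96°;  2α = 61.93°
n_0 = (+0.8275, +0.5615)
n_1 = (-0.5554, +0.8316)
n_2 = (-0.8157, -0.5784)
n_3 = (-0.5091, -0.8607)
n_4 = (+0.0925, -0.9957)
n_5 = (+0.6783, -0.7348)
n_6 = (+0.9912, -0.1327)
  (0,1): δ = 90.42°  ·
  (0,2): δ = 1.18°  ✓
  (0,3): δ = 25.23°  ✓
  (0,4): δ = 61.15°  ✓
  (0,5): δ = 98.55°  ·
  (0,6): δ = 138.22°  ·
  (1,2): δ = 88.40°  ·
  (1,3): δ = 64.35°  ·
  (1,4): δ = 28.44°  ✓
  (1,5): δ = 8.97°  ✓
  (1,6): δ = 48.64°  ✓
  (2,3): δ = 155.95°  ·
  (2,4): δ = 120.03°  ·
  (2,5): δ = 82.63°  ·
  (2,6): δ = 42.96°  ✓
  (3,4): δ = 144.09°  ·
  (3,5): δ = 106.68°  ·
  (3,6): δ = 67.02°  ·
  (4,5): δ = 142.60°  ·
  (4,6): δ = 102.93°  ·
  (5,6): δ = 140.33°  ·
antipodal pairs: 7

count = 7; pairs: (0,2), (0,3), (0,4), (1,4), (1,5), (1,6), (2,6)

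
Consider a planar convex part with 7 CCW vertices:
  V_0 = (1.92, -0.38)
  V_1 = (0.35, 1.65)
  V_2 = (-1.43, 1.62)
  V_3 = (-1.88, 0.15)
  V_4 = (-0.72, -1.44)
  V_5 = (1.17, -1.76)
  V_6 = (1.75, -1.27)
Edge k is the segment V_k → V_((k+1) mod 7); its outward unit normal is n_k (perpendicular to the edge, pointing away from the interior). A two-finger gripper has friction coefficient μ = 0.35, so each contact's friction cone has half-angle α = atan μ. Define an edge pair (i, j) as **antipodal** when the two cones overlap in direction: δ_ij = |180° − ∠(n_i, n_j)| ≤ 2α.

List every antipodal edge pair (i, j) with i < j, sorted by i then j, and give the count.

count = 4; pairs: (0,3), (1,4), (2,5), (2,6)

α = atan 0.35 = 19.29°;  2α = 38.58°
n_0 = (+0.7910, +0.6118)
n_1 = (-0.0169, +0.9999)
n_2 = (-0.9562, +0.2927)
n_3 = (-0.8079, -0.5894)
n_4 = (-0.1669, -0.9860)
n_5 = (+0.6454, -0.7639)
n_6 = (+0.9822, -0.1876)
  (0,1): δ = 126.75°  ·
  (0,2): δ = 54.74°  ·
  (0,3): δ = 1.61°  ✓
  (0,4): δ = 42.67°  ·
  (0,5): δ = 92.47°  ·
  (0,6): δ = 131.47°  ·
  (1,2): δ = 107.99°  ·
  (1,3): δ = 54.85°  ·
  (1,4): δ = 10.58°  ✓
  (1,5): δ = 39.23°  ·
  (1,6): δ = 78.22°  ·
  (2,3): δ = 126.87°  ·
  (2,4): δ = 82.59°  ·
  (2,5): δ = 32.79°  ✓
  (2,6): δ = 6.21°  ✓
  (3,4): δ = 135.72°  ·
  (3,5): δ = 85.92°  ·
  (3,6): δ = 46.93°  ·
  (4,5): δ = 130.20°  ·
  (4,6): δ = 91.20°  ·
  (5,6): δ = 141.01°  ·
antipodal pairs: 4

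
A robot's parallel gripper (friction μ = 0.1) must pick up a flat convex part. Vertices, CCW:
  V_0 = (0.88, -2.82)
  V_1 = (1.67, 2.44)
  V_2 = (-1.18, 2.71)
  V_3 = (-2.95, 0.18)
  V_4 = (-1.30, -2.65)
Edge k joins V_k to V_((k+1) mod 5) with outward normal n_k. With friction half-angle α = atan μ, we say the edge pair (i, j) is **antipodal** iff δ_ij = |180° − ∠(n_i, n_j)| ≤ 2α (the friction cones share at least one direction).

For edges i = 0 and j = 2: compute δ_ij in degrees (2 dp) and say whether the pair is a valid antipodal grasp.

δ = 26.44°, invalid

α = atan 0.1 = 5.71°;  2α = 11.42°
edge 0: e_0 = (+0.79, +5.26);  n_0 = (+0.9889, -0.1485)
edge 2: e_2 = (-1.77, -2.53);  n_2 = (-0.8194, +0.5732)
∠(n_0, n_2) = 153.56°
δ = |180° − 153.56°| = 26.44°
26.44° > 2α = 11.42°  →  invalid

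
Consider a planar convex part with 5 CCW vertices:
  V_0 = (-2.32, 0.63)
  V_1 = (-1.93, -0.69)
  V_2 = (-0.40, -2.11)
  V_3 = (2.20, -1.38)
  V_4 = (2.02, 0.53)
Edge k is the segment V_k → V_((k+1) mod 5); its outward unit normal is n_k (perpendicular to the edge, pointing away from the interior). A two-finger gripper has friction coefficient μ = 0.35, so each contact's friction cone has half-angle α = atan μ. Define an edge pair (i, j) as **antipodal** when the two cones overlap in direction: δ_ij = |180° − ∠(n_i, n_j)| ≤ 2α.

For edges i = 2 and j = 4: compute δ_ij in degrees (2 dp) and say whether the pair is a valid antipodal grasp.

α = atan 0.35 = 19.29°;  2α = 38.58°
edge 2: e_2 = (+2.60, +0.73);  n_2 = (+0.2703, -0.9628)
edge 4: e_4 = (-4.34, +0.10);  n_4 = (+0.0230, +0.9997)
∠(n_2, n_4) = 163.00°
δ = |180° − 163.00°| = 17.00°
17.00° ≤ 2α = 38.58°  →  valid

δ = 17.00°, valid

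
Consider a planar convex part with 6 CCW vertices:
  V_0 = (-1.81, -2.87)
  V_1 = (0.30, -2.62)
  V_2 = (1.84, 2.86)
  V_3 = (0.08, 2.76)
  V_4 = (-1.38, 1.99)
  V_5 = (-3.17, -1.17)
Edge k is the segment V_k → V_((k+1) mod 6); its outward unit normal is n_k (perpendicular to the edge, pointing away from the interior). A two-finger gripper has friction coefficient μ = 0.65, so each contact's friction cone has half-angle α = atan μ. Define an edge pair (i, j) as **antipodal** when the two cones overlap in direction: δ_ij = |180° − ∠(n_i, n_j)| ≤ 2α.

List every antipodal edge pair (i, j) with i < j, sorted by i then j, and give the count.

count = 7; pairs: (0,2), (0,3), (0,4), (1,3), (1,4), (1,5), (2,5)

α = atan 0.65 = 33.02°;  2α = 66.05°
n_0 = (+0.1177, -0.9931)
n_1 = (+0.9627, -0.2705)
n_2 = (-0.0567, +0.9984)
n_3 = (-0.4665, +0.8845)
n_4 = (-0.8701, +0.4929)
n_5 = (-0.7809, -0.6247)
  (0,1): δ = 112.45°  ·
  (0,2): δ = 3.51°  ✓
  (0,3): δ = 21.05°  ✓
  (0,4): δ = 53.71°  ✓
  (0,5): δ = 121.90°  ·
  (1,2): δ = 71.05°  ·
  (1,3): δ = 46.50°  ✓
  (1,4): δ = 13.83°  ✓
  (1,5): δ = 54.36°  ✓
  (2,3): δ = 155.44°  ·
  (2,4): δ = 122.78°  ·
  (2,5): δ = 54.59°  ✓
  (3,4): δ = 147.34°  ·
  (3,5): δ = 79.15°  ·
  (4,5): δ = 111.81°  ·
antipodal pairs: 7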